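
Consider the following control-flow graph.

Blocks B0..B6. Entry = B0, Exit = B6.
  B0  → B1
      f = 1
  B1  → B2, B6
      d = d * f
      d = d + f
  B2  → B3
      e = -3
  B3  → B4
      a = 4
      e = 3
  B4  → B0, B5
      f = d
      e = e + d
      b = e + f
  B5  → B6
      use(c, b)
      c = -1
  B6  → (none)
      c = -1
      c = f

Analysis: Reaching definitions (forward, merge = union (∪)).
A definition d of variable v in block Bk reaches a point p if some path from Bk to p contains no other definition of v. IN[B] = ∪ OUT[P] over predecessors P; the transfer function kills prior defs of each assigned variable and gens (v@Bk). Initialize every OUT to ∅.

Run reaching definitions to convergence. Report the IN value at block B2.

Per-block solution:
  B0:  IN={a@B3, b@B4, d@B1, e@B4, f@B4}  OUT={a@B3, b@B4, d@B1, e@B4, f@B0}
  B1:  IN={a@B3, b@B4, d@B1, e@B4, f@B0}  OUT={a@B3, b@B4, d@B1, e@B4, f@B0}
  B2:  IN={a@B3, b@B4, d@B1, e@B4, f@B0}  OUT={a@B3, b@B4, d@B1, e@B2, f@B0}
  B3:  IN={a@B3, b@B4, d@B1, e@B2, f@B0}  OUT={a@B3, b@B4, d@B1, e@B3, f@B0}
  B4:  IN={a@B3, b@B4, d@B1, e@B3, f@B0}  OUT={a@B3, b@B4, d@B1, e@B4, f@B4}
  B5:  IN={a@B3, b@B4, d@B1, e@B4, f@B4}  OUT={a@B3, b@B4, c@B5, d@B1, e@B4, f@B4}
  B6:  IN={a@B3, b@B4, c@B5, d@B1, e@B4, f@B0, f@B4}  OUT={a@B3, b@B4, c@B6, d@B1, e@B4, f@B0, f@B4}

Merge at B2: IN[B2] = OUT[B1] = {a@B3, b@B4, d@B1, e@B4, f@B0}

Answer: {a@B3, b@B4, d@B1, e@B4, f@B0}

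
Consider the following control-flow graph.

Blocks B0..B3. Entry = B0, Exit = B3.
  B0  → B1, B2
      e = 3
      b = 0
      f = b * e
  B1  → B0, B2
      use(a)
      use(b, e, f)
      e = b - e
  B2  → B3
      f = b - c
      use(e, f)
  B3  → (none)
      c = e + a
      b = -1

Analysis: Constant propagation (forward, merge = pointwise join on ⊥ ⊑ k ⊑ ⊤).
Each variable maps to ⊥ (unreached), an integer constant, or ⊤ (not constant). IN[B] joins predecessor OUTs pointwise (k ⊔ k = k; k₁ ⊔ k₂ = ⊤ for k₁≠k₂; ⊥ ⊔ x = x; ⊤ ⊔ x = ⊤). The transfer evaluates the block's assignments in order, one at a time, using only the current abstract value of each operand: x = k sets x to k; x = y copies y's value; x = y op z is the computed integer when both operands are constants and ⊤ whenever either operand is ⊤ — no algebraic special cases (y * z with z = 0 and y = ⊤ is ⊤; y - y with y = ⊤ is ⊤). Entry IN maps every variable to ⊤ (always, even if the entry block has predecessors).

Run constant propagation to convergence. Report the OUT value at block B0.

Answer: {a: ⊤, b: 0, c: ⊤, d: ⊤, e: 3, f: 0}

Working:
Converged values:
  B0:   IN=(all ⊤)   OUT={b:0, e:3, f:0; rest ⊤}
  B1:   IN={b:0, e:3, f:0; rest ⊤}   OUT={b:0, e:-3, f:0; rest ⊤}
  B2:   IN={b:0, f:0; rest ⊤}   OUT={b:0; rest ⊤}
  B3:   IN={b:0; rest ⊤}   OUT={b:-1; rest ⊤}

Merge at B0 (entry node, so the boundary value (all ⊤) is joined with the incoming edge(s)): IN[B0] = (all ⊤) ⊔ OUT[B1] = {a: ⊤, b: ⊤, c: ⊤, d: ⊤, e: ⊤, f: ⊤}
Applying B0's transfer function to that IN value gives OUT[B0] (row B0 above).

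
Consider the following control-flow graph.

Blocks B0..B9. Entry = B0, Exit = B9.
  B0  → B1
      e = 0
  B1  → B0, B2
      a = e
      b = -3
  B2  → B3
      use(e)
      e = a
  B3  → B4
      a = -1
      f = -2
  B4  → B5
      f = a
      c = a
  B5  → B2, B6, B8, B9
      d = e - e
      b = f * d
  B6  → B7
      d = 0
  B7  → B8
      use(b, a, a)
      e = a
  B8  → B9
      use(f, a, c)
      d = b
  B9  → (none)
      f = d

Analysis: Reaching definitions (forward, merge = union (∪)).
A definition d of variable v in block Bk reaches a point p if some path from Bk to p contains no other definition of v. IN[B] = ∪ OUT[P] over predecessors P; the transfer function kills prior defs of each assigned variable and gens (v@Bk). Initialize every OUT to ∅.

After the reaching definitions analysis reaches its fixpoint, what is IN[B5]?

Answer: {a@B3, b@B1, b@B5, c@B4, d@B5, e@B2, f@B4}

Working:
Converged values:
  B0:   IN={a@B1, b@B1, e@B0}   OUT={a@B1, b@B1, e@B0}
  B1:   IN={a@B1, b@B1, e@B0}   OUT={a@B1, b@B1, e@B0}
  B2:   IN={a@B1, a@B3, b@B1, b@B5, c@B4, d@B5, e@B0, e@B2, f@B4}   OUT={a@B1, a@B3, b@B1, b@B5, c@B4, d@B5, e@B2, f@B4}
  B3:   IN={a@B1, a@B3, b@B1, b@B5, c@B4, d@B5, e@B2, f@B4}   OUT={a@B3, b@B1, b@B5, c@B4, d@B5, e@B2, f@B3}
  B4:   IN={a@B3, b@B1, b@B5, c@B4, d@B5, e@B2, f@B3}   OUT={a@B3, b@B1, b@B5, c@B4, d@B5, e@B2, f@B4}
  B5:   IN={a@B3, b@B1, b@B5, c@B4, d@B5, e@B2, f@B4}   OUT={a@B3, b@B5, c@B4, d@B5, e@B2, f@B4}
  B6:   IN={a@B3, b@B5, c@B4, d@B5, e@B2, f@B4}   OUT={a@B3, b@B5, c@B4, d@B6, e@B2, f@B4}
  B7:   IN={a@B3, b@B5, c@B4, d@B6, e@B2, f@B4}   OUT={a@B3, b@B5, c@B4, d@B6, e@B7, f@B4}
  B8:   IN={a@B3, b@B5, c@B4, d@B5, d@B6, e@B2, e@B7, f@B4}   OUT={a@B3, b@B5, c@B4, d@B8, e@B2, e@B7, f@B4}
  B9:   IN={a@B3, b@B5, c@B4, d@B5, d@B8, e@B2, e@B7, f@B4}   OUT={a@B3, b@B5, c@B4, d@B5, d@B8, e@B2, e@B7, f@B9}

Merge at B5: IN[B5] = OUT[B4] = {a@B3, b@B1, b@B5, c@B4, d@B5, e@B2, f@B4}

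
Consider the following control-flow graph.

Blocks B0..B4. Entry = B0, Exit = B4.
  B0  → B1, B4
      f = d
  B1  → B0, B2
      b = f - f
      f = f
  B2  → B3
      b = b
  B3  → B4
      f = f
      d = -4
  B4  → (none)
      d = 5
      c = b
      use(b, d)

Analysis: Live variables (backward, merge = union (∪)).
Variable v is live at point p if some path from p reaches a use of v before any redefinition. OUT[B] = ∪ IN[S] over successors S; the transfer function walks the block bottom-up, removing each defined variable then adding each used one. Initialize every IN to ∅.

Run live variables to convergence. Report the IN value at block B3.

Fixpoint table:
  B0: | IN={b, d} | OUT={b, d, f}
  B1: | IN={d, f} | OUT={b, d, f}
  B2: | IN={b, f} | OUT={b, f}
  B3: | IN={b, f} | OUT={b}
  B4: | IN={b} | OUT={}

Merge at B3: OUT[B3] = IN[B4] = {b}
Applying B3's transfer function to that OUT value gives IN[B3] (row B3 above).

Answer: {b, f}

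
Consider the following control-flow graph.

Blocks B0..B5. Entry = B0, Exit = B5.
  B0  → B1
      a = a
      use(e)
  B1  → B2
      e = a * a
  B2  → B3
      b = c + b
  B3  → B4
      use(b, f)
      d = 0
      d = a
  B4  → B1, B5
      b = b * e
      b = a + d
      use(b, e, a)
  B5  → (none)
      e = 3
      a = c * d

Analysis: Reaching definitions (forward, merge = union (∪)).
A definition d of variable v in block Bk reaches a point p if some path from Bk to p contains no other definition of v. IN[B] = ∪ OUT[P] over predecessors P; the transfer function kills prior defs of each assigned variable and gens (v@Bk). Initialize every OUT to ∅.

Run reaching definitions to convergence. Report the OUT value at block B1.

Answer: {a@B0, b@B4, d@B3, e@B1}

Trace:
Fixpoint table:
  B0:   IN={}   OUT={a@B0}
  B1:   IN={a@B0, b@B4, d@B3, e@B1}   OUT={a@B0, b@B4, d@B3, e@B1}
  B2:   IN={a@B0, b@B4, d@B3, e@B1}   OUT={a@B0, b@B2, d@B3, e@B1}
  B3:   IN={a@B0, b@B2, d@B3, e@B1}   OUT={a@B0, b@B2, d@B3, e@B1}
  B4:   IN={a@B0, b@B2, d@B3, e@B1}   OUT={a@B0, b@B4, d@B3, e@B1}
  B5:   IN={a@B0, b@B4, d@B3, e@B1}   OUT={a@B5, b@B4, d@B3, e@B5}

Merge at B1: IN[B1] = OUT[B0] ⊔ OUT[B4] = {a@B0, b@B4, d@B3, e@B1}
Applying B1's transfer function to that IN value gives OUT[B1] (row B1 above).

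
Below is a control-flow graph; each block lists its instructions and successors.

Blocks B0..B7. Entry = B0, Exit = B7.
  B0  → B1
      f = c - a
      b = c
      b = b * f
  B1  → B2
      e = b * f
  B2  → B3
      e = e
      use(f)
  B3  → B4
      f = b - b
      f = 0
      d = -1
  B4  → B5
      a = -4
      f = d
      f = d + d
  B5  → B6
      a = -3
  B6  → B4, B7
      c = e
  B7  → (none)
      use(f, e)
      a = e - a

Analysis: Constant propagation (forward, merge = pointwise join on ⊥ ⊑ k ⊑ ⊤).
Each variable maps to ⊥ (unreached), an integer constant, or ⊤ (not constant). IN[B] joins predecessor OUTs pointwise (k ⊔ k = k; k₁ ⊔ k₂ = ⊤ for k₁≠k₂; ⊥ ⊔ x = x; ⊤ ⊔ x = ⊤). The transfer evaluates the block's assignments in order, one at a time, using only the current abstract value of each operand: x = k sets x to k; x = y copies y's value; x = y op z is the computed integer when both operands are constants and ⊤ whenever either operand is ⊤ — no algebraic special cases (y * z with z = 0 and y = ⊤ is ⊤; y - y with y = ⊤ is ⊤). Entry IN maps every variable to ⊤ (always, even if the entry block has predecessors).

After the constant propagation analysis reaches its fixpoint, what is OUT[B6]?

Per-block solution:
  B0:   IN=(all ⊤)   OUT=(all ⊤)
  B1:   IN=(all ⊤)   OUT=(all ⊤)
  B2:   IN=(all ⊤)   OUT=(all ⊤)
  B3:   IN=(all ⊤)   OUT={d:-1, f:0; rest ⊤}
  B4:   IN={d:-1; rest ⊤}   OUT={a:-4, d:-1, f:-2; rest ⊤}
  B5:   IN={a:-4, d:-1, f:-2; rest ⊤}   OUT={a:-3, d:-1, f:-2; rest ⊤}
  B6:   IN={a:-3, d:-1, f:-2; rest ⊤}   OUT={a:-3, d:-1, f:-2; rest ⊤}
  B7:   IN={a:-3, d:-1, f:-2; rest ⊤}   OUT={d:-1, f:-2; rest ⊤}

Merge at B6: IN[B6] = OUT[B5] = {a: -3, b: ⊤, c: ⊤, d: -1, e: ⊤, f: -2}
Applying B6's transfer function to that IN value gives OUT[B6] (row B6 above).

Answer: {a: -3, b: ⊤, c: ⊤, d: -1, e: ⊤, f: -2}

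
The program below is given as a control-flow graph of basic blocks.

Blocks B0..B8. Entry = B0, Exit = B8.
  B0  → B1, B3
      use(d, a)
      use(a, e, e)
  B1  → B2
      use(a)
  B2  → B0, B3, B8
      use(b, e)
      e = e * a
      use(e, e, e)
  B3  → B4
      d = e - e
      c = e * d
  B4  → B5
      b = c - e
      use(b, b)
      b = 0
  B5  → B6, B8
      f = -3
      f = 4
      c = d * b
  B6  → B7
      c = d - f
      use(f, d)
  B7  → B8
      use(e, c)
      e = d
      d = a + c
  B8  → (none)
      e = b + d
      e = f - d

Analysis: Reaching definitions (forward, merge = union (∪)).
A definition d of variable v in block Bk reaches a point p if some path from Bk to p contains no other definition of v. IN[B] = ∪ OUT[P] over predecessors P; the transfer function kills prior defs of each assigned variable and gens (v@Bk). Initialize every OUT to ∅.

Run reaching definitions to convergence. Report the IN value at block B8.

Answer: {b@B4, c@B5, c@B6, d@B3, d@B7, e@B2, e@B7, f@B5}

Trace:
Fixpoint table:
  B0:   IN={e@B2}   OUT={e@B2}
  B1:   IN={e@B2}   OUT={e@B2}
  B2:   IN={e@B2}   OUT={e@B2}
  B3:   IN={e@B2}   OUT={c@B3, d@B3, e@B2}
  B4:   IN={c@B3, d@B3, e@B2}   OUT={b@B4, c@B3, d@B3, e@B2}
  B5:   IN={b@B4, c@B3, d@B3, e@B2}   OUT={b@B4, c@B5, d@B3, e@B2, f@B5}
  B6:   IN={b@B4, c@B5, d@B3, e@B2, f@B5}   OUT={b@B4, c@B6, d@B3, e@B2, f@B5}
  B7:   IN={b@B4, c@B6, d@B3, e@B2, f@B5}   OUT={b@B4, c@B6, d@B7, e@B7, f@B5}
  B8:   IN={b@B4, c@B5, c@B6, d@B3, d@B7, e@B2, e@B7, f@B5}   OUT={b@B4, c@B5, c@B6, d@B3, d@B7, e@B8, f@B5}

Merge at B8: IN[B8] = OUT[B2] ⊔ OUT[B5] ⊔ OUT[B7] = {b@B4, c@B5, c@B6, d@B3, d@B7, e@B2, e@B7, f@B5}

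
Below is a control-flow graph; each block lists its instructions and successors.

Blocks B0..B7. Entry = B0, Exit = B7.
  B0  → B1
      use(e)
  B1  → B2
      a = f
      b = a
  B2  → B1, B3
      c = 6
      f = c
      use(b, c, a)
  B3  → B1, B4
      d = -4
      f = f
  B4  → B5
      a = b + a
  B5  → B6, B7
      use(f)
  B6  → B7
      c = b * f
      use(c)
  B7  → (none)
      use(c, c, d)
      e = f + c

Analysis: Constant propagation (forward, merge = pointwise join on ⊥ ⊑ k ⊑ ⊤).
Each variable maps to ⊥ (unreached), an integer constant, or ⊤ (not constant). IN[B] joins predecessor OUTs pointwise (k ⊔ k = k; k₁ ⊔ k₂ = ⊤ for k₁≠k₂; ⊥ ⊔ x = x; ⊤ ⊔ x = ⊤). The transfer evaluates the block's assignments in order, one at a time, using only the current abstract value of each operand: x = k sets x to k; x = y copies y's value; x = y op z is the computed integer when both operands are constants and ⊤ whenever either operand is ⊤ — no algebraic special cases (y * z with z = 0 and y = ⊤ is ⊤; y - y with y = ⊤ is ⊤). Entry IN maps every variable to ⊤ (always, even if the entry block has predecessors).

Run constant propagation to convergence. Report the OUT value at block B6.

Per-block solution:
  B0:  IN=(all ⊤)  OUT=(all ⊤)
  B1:  IN=(all ⊤)  OUT=(all ⊤)
  B2:  IN=(all ⊤)  OUT={c:6, f:6; rest ⊤}
  B3:  IN={c:6, f:6; rest ⊤}  OUT={c:6, d:-4, f:6; rest ⊤}
  B4:  IN={c:6, d:-4, f:6; rest ⊤}  OUT={c:6, d:-4, f:6; rest ⊤}
  B5:  IN={c:6, d:-4, f:6; rest ⊤}  OUT={c:6, d:-4, f:6; rest ⊤}
  B6:  IN={c:6, d:-4, f:6; rest ⊤}  OUT={d:-4, f:6; rest ⊤}
  B7:  IN={d:-4, f:6; rest ⊤}  OUT={d:-4, f:6; rest ⊤}

Merge at B6: IN[B6] = OUT[B5] = {a: ⊤, b: ⊤, c: 6, d: -4, e: ⊤, f: 6}
Applying B6's transfer function to that IN value gives OUT[B6] (row B6 above).

Answer: {a: ⊤, b: ⊤, c: ⊤, d: -4, e: ⊤, f: 6}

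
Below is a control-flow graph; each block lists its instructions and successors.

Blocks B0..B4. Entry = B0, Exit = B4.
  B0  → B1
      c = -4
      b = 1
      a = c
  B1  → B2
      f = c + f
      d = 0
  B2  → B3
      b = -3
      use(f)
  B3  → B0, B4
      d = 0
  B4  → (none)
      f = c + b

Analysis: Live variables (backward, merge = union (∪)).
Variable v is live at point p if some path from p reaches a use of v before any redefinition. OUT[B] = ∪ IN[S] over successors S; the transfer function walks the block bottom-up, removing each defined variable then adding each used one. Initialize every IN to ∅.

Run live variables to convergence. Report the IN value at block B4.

Per-block solution:
  B0:  IN={f}  OUT={c, f}
  B1:  IN={c, f}  OUT={c, f}
  B2:  IN={c, f}  OUT={b, c, f}
  B3:  IN={b, c, f}  OUT={b, c, f}
  B4:  IN={b, c}  OUT={}

B4 is the boundary node: OUT[B4] = {}
Applying B4's transfer function to that OUT value gives IN[B4] (row B4 above).

Answer: {b, c}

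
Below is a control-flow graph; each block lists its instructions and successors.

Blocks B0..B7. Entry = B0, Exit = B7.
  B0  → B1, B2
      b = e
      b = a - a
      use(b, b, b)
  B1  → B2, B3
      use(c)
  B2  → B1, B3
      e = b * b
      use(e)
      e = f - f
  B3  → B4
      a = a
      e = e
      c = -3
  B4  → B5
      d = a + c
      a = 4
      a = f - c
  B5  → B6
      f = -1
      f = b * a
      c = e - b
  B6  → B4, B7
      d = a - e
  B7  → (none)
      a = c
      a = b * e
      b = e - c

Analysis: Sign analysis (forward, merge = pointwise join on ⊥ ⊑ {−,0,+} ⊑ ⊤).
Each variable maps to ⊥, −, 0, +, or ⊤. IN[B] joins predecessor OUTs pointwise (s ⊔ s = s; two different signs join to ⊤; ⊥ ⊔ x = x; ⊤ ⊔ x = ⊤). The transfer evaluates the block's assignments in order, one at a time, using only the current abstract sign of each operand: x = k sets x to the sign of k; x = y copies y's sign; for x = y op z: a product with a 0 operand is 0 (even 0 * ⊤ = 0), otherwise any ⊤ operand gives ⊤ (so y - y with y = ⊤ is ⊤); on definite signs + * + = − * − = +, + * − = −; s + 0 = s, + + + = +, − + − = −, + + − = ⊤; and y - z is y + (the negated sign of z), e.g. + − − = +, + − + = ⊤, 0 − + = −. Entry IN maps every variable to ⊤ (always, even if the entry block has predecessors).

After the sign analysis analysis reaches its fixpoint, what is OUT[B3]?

Answer: {a: ⊤, b: ⊤, c: -, d: ⊤, e: ⊤, f: ⊤}

Trace:
Converged values:
  B0:   IN=(all ⊤)   OUT=(all ⊤)
  B1:   IN=(all ⊤)   OUT=(all ⊤)
  B2:   IN=(all ⊤)   OUT=(all ⊤)
  B3:   IN=(all ⊤)   OUT={c:-; rest ⊤}
  B4:   IN=(all ⊤)   OUT=(all ⊤)
  B5:   IN=(all ⊤)   OUT=(all ⊤)
  B6:   IN=(all ⊤)   OUT=(all ⊤)
  B7:   IN=(all ⊤)   OUT=(all ⊤)

Merge at B3: IN[B3] = OUT[B1] ⊔ OUT[B2] = {a: ⊤, b: ⊤, c: ⊤, d: ⊤, e: ⊤, f: ⊤}
Applying B3's transfer function to that IN value gives OUT[B3] (row B3 above).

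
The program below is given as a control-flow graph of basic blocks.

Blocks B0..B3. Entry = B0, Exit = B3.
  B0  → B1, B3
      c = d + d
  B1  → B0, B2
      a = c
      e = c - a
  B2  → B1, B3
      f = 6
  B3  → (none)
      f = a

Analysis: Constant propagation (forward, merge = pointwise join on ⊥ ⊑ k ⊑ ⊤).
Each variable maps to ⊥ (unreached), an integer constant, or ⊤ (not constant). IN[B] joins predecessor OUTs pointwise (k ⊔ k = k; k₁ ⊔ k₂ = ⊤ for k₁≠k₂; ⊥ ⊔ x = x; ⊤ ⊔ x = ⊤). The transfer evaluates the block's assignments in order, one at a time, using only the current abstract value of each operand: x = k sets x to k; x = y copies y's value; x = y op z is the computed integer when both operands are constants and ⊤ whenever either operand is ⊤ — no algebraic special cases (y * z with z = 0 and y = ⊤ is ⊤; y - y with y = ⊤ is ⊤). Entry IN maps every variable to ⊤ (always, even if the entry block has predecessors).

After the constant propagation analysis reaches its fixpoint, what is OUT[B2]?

Answer: {a: ⊤, b: ⊤, c: ⊤, d: ⊤, e: ⊤, f: 6}

Trace:
Converged values:
  B0:   IN=(all ⊤)   OUT=(all ⊤)
  B1:   IN=(all ⊤)   OUT=(all ⊤)
  B2:   IN=(all ⊤)   OUT={f:6; rest ⊤}
  B3:   IN=(all ⊤)   OUT=(all ⊤)

Merge at B2: IN[B2] = OUT[B1] = {a: ⊤, b: ⊤, c: ⊤, d: ⊤, e: ⊤, f: ⊤}
Applying B2's transfer function to that IN value gives OUT[B2] (row B2 above).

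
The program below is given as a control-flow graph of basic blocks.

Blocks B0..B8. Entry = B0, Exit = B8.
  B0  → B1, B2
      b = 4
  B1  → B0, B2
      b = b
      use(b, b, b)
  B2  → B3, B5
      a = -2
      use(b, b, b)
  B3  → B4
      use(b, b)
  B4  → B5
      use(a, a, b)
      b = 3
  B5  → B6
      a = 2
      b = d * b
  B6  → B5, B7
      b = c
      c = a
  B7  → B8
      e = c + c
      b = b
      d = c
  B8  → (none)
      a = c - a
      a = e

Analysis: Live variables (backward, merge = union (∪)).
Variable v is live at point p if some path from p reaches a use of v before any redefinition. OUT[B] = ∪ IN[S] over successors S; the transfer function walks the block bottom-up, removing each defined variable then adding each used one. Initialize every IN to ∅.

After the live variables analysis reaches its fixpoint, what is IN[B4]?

Answer: {a, b, c, d}

Working:
Converged values:
  B0:  IN={c, d}  OUT={b, c, d}
  B1:  IN={b, c, d}  OUT={b, c, d}
  B2:  IN={b, c, d}  OUT={a, b, c, d}
  B3:  IN={a, b, c, d}  OUT={a, b, c, d}
  B4:  IN={a, b, c, d}  OUT={b, c, d}
  B5:  IN={b, c, d}  OUT={a, c, d}
  B6:  IN={a, c, d}  OUT={a, b, c, d}
  B7:  IN={a, b, c}  OUT={a, c, e}
  B8:  IN={a, c, e}  OUT={}

Merge at B4: OUT[B4] = IN[B5] = {b, c, d}
Applying B4's transfer function to that OUT value gives IN[B4] (row B4 above).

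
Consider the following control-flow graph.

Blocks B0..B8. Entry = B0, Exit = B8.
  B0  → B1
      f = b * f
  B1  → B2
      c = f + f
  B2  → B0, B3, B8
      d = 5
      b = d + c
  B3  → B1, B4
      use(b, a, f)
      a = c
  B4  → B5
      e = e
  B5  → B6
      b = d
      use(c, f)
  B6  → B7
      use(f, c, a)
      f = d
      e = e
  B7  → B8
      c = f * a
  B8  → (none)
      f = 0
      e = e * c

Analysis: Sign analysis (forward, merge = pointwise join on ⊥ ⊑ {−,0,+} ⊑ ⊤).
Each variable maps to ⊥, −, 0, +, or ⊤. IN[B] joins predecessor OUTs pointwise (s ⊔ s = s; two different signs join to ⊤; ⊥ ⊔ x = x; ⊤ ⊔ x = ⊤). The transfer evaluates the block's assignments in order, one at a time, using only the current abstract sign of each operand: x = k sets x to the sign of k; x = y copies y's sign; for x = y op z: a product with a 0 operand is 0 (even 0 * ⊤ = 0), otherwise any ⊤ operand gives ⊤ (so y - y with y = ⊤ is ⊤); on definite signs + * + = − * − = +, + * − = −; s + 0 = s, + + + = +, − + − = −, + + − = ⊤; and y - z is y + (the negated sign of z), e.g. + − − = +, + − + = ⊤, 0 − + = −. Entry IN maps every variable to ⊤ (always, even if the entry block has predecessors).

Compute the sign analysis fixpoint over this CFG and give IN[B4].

Answer: {a: ⊤, b: ⊤, c: ⊤, d: +, e: ⊤, f: ⊤}

Working:
Fixpoint table:
  B0:  IN=(all ⊤)  OUT=(all ⊤)
  B1:  IN=(all ⊤)  OUT=(all ⊤)
  B2:  IN=(all ⊤)  OUT={d:+; rest ⊤}
  B3:  IN={d:+; rest ⊤}  OUT={d:+; rest ⊤}
  B4:  IN={d:+; rest ⊤}  OUT={d:+; rest ⊤}
  B5:  IN={d:+; rest ⊤}  OUT={b:+, d:+; rest ⊤}
  B6:  IN={b:+, d:+; rest ⊤}  OUT={b:+, d:+, f:+; rest ⊤}
  B7:  IN={b:+, d:+, f:+; rest ⊤}  OUT={b:+, d:+, f:+; rest ⊤}
  B8:  IN={d:+; rest ⊤}  OUT={d:+, f:0; rest ⊤}

Merge at B4: IN[B4] = OUT[B3] = {a: ⊤, b: ⊤, c: ⊤, d: +, e: ⊤, f: ⊤}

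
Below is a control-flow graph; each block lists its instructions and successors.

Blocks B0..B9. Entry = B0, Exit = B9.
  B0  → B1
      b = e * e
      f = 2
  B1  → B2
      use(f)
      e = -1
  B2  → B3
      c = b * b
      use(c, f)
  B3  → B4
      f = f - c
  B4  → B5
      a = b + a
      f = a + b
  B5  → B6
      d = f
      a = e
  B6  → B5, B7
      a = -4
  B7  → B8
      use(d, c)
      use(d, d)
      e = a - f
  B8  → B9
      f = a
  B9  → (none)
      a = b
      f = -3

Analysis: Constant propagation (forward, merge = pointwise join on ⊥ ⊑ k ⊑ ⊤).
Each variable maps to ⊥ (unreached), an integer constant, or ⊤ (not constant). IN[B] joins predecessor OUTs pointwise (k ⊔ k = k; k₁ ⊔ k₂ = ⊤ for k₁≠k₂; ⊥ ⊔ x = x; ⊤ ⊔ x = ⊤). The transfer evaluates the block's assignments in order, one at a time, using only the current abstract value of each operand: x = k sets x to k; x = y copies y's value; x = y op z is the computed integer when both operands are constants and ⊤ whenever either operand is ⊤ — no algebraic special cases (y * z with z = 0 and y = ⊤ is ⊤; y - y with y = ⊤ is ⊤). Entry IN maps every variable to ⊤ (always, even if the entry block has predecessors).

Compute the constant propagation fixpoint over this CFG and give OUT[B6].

Answer: {a: -4, b: ⊤, c: ⊤, d: ⊤, e: -1, f: ⊤}

Trace:
Fixpoint table:
  B0: | IN=(all ⊤) | OUT={f:2; rest ⊤}
  B1: | IN={f:2; rest ⊤} | OUT={e:-1, f:2; rest ⊤}
  B2: | IN={e:-1, f:2; rest ⊤} | OUT={e:-1, f:2; rest ⊤}
  B3: | IN={e:-1, f:2; rest ⊤} | OUT={e:-1; rest ⊤}
  B4: | IN={e:-1; rest ⊤} | OUT={e:-1; rest ⊤}
  B5: | IN={e:-1; rest ⊤} | OUT={a:-1, e:-1; rest ⊤}
  B6: | IN={a:-1, e:-1; rest ⊤} | OUT={a:-4, e:-1; rest ⊤}
  B7: | IN={a:-4, e:-1; rest ⊤} | OUT={a:-4; rest ⊤}
  B8: | IN={a:-4; rest ⊤} | OUT={a:-4, f:-4; rest ⊤}
  B9: | IN={a:-4, f:-4; rest ⊤} | OUT={f:-3; rest ⊤}

Merge at B6: IN[B6] = OUT[B5] = {a: -1, b: ⊤, c: ⊤, d: ⊤, e: -1, f: ⊤}
Applying B6's transfer function to that IN value gives OUT[B6] (row B6 above).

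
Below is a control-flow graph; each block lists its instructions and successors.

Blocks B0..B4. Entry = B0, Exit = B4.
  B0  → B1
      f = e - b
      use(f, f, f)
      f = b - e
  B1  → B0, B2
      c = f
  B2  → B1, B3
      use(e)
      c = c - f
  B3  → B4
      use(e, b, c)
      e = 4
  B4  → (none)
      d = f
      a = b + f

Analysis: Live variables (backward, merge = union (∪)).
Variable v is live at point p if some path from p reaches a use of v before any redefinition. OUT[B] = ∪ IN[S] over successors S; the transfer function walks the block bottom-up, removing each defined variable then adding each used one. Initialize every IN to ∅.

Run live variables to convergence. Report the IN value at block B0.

Answer: {b, e}

Derivation:
Fixpoint table:
  B0:  IN={b, e}  OUT={b, e, f}
  B1:  IN={b, e, f}  OUT={b, c, e, f}
  B2:  IN={b, c, e, f}  OUT={b, c, e, f}
  B3:  IN={b, c, e, f}  OUT={b, f}
  B4:  IN={b, f}  OUT={}

Merge at B0: OUT[B0] = IN[B1] = {b, e, f}
Applying B0's transfer function to that OUT value gives IN[B0] (row B0 above).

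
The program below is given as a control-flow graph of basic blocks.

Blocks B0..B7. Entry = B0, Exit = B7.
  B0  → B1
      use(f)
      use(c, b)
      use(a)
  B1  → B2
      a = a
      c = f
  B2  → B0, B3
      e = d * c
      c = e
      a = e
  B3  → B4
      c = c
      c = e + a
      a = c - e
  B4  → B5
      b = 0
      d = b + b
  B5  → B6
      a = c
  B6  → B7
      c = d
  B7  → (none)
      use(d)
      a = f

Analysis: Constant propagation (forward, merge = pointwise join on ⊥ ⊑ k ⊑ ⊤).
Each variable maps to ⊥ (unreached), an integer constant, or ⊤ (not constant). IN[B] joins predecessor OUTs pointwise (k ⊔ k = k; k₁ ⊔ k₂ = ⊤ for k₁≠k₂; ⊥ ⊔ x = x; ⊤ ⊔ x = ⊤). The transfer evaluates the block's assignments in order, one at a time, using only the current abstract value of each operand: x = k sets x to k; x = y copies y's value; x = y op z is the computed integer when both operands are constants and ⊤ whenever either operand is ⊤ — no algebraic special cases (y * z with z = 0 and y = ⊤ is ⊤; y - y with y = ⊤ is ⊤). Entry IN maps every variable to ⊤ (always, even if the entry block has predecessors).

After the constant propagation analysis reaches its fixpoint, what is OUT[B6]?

Fixpoint table:
  B0:  IN=(all ⊤)  OUT=(all ⊤)
  B1:  IN=(all ⊤)  OUT=(all ⊤)
  B2:  IN=(all ⊤)  OUT=(all ⊤)
  B3:  IN=(all ⊤)  OUT=(all ⊤)
  B4:  IN=(all ⊤)  OUT={b:0, d:0; rest ⊤}
  B5:  IN={b:0, d:0; rest ⊤}  OUT={b:0, d:0; rest ⊤}
  B6:  IN={b:0, d:0; rest ⊤}  OUT={b:0, c:0, d:0; rest ⊤}
  B7:  IN={b:0, c:0, d:0; rest ⊤}  OUT={b:0, c:0, d:0; rest ⊤}

Merge at B6: IN[B6] = OUT[B5] = {a: ⊤, b: 0, c: ⊤, d: 0, e: ⊤, f: ⊤}
Applying B6's transfer function to that IN value gives OUT[B6] (row B6 above).

Answer: {a: ⊤, b: 0, c: 0, d: 0, e: ⊤, f: ⊤}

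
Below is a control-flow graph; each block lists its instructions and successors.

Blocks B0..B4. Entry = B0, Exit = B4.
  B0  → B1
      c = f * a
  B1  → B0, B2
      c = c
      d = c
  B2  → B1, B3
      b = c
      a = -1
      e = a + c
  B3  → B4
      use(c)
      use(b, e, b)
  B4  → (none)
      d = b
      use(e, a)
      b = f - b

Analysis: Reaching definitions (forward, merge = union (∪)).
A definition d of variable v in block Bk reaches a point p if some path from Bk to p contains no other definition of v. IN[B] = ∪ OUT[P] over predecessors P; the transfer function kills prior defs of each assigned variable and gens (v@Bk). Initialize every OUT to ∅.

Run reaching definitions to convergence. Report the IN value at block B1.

Converged values:
  B0:  IN={a@B2, b@B2, c@B1, d@B1, e@B2}  OUT={a@B2, b@B2, c@B0, d@B1, e@B2}
  B1:  IN={a@B2, b@B2, c@B0, c@B1, d@B1, e@B2}  OUT={a@B2, b@B2, c@B1, d@B1, e@B2}
  B2:  IN={a@B2, b@B2, c@B1, d@B1, e@B2}  OUT={a@B2, b@B2, c@B1, d@B1, e@B2}
  B3:  IN={a@B2, b@B2, c@B1, d@B1, e@B2}  OUT={a@B2, b@B2, c@B1, d@B1, e@B2}
  B4:  IN={a@B2, b@B2, c@B1, d@B1, e@B2}  OUT={a@B2, b@B4, c@B1, d@B4, e@B2}

Merge at B1: IN[B1] = OUT[B0] ⊔ OUT[B2] = {a@B2, b@B2, c@B0, c@B1, d@B1, e@B2}

Answer: {a@B2, b@B2, c@B0, c@B1, d@B1, e@B2}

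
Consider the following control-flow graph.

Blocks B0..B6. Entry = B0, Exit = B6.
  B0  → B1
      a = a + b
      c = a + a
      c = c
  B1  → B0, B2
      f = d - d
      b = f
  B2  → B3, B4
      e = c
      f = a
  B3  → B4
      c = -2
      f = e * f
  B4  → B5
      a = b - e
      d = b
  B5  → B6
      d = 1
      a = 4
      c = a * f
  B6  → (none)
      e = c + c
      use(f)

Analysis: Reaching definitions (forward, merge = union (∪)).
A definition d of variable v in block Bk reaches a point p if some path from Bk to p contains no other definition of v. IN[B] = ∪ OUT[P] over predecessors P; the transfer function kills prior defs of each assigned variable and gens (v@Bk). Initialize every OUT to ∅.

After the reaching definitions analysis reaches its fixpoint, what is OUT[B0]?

Converged values:
  B0:   IN={a@B0, b@B1, c@B0, f@B1}   OUT={a@B0, b@B1, c@B0, f@B1}
  B1:   IN={a@B0, b@B1, c@B0, f@B1}   OUT={a@B0, b@B1, c@B0, f@B1}
  B2:   IN={a@B0, b@B1, c@B0, f@B1}   OUT={a@B0, b@B1, c@B0, e@B2, f@B2}
  B3:   IN={a@B0, b@B1, c@B0, e@B2, f@B2}   OUT={a@B0, b@B1, c@B3, e@B2, f@B3}
  B4:   IN={a@B0, b@B1, c@B0, c@B3, e@B2, f@B2, f@B3}   OUT={a@B4, b@B1, c@B0, c@B3, d@B4, e@B2, f@B2, f@B3}
  B5:   IN={a@B4, b@B1, c@B0, c@B3, d@B4, e@B2, f@B2, f@B3}   OUT={a@B5, b@B1, c@B5, d@B5, e@B2, f@B2, f@B3}
  B6:   IN={a@B5, b@B1, c@B5, d@B5, e@B2, f@B2, f@B3}   OUT={a@B5, b@B1, c@B5, d@B5, e@B6, f@B2, f@B3}

Merge at B0 (entry node, so the boundary value {} is joined with the incoming edge(s)): IN[B0] = {} ⊔ OUT[B1] = {a@B0, b@B1, c@B0, f@B1}
Applying B0's transfer function to that IN value gives OUT[B0] (row B0 above).

Answer: {a@B0, b@B1, c@B0, f@B1}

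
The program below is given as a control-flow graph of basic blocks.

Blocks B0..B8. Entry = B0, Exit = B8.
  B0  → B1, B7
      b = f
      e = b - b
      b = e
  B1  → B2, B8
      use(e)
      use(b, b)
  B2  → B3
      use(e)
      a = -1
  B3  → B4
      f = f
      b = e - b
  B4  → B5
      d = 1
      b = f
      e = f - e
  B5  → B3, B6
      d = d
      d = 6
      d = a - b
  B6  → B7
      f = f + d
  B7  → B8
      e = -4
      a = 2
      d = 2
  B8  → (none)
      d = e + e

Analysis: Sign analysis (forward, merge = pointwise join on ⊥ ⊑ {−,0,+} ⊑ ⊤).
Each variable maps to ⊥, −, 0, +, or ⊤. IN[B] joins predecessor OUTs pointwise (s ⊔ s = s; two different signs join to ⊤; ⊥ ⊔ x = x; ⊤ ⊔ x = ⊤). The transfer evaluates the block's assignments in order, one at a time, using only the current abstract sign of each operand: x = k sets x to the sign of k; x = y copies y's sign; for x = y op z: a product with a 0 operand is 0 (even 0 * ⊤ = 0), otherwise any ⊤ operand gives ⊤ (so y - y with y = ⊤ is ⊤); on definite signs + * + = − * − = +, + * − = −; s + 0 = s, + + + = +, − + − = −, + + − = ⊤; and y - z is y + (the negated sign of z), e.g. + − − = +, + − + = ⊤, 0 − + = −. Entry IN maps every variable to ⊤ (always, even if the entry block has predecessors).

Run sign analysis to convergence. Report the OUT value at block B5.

Converged values:
  B0: | IN=(all ⊤) | OUT=(all ⊤)
  B1: | IN=(all ⊤) | OUT=(all ⊤)
  B2: | IN=(all ⊤) | OUT={a:-; rest ⊤}
  B3: | IN={a:-; rest ⊤} | OUT={a:-; rest ⊤}
  B4: | IN={a:-; rest ⊤} | OUT={a:-, d:+; rest ⊤}
  B5: | IN={a:-, d:+; rest ⊤} | OUT={a:-; rest ⊤}
  B6: | IN={a:-; rest ⊤} | OUT={a:-; rest ⊤}
  B7: | IN=(all ⊤) | OUT={a:+, d:+, e:-; rest ⊤}
  B8: | IN=(all ⊤) | OUT=(all ⊤)

Merge at B5: IN[B5] = OUT[B4] = {a: -, b: ⊤, c: ⊤, d: +, e: ⊤, f: ⊤}
Applying B5's transfer function to that IN value gives OUT[B5] (row B5 above).

Answer: {a: -, b: ⊤, c: ⊤, d: ⊤, e: ⊤, f: ⊤}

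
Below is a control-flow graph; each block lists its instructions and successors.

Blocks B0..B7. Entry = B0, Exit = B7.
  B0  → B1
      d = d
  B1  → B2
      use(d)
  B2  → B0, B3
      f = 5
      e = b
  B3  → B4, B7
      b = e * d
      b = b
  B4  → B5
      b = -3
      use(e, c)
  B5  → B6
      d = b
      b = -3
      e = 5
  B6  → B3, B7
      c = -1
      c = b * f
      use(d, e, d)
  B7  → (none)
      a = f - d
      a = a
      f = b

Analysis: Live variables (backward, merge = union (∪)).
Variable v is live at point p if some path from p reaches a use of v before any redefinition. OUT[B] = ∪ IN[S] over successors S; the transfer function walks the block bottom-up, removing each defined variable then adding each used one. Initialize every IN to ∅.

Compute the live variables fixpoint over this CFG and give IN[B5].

Fixpoint table:
  B0:   IN={b, c, d}   OUT={b, c, d}
  B1:   IN={b, c, d}   OUT={b, c, d}
  B2:   IN={b, c, d}   OUT={b, c, d, e, f}
  B3:   IN={c, d, e, f}   OUT={b, c, d, e, f}
  B4:   IN={c, e, f}   OUT={b, f}
  B5:   IN={b, f}   OUT={b, d, e, f}
  B6:   IN={b, d, e, f}   OUT={b, c, d, e, f}
  B7:   IN={b, d, f}   OUT={}

Merge at B5: OUT[B5] = IN[B6] = {b, d, e, f}
Applying B5's transfer function to that OUT value gives IN[B5] (row B5 above).

Answer: {b, f}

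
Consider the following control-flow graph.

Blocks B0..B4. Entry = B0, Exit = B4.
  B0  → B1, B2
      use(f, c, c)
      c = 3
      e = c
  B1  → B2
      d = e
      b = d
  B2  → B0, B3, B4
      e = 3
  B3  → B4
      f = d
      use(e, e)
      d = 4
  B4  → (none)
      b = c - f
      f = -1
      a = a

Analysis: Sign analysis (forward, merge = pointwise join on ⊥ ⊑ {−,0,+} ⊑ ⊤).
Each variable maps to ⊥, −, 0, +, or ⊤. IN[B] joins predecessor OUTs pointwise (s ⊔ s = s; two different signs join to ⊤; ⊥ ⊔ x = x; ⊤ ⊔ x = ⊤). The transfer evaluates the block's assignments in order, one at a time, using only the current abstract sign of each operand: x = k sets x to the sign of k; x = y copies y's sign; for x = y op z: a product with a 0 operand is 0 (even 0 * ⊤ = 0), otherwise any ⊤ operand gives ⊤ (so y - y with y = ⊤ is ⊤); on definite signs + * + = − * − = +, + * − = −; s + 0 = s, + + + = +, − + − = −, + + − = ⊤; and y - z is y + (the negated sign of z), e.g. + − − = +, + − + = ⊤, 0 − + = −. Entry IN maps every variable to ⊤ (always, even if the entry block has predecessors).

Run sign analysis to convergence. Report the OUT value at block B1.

Per-block solution:
  B0: | IN=(all ⊤) | OUT={c:+, e:+; rest ⊤}
  B1: | IN={c:+, e:+; rest ⊤} | OUT={b:+, c:+, d:+, e:+; rest ⊤}
  B2: | IN={c:+, e:+; rest ⊤} | OUT={c:+, e:+; rest ⊤}
  B3: | IN={c:+, e:+; rest ⊤} | OUT={c:+, d:+, e:+; rest ⊤}
  B4: | IN={c:+, e:+; rest ⊤} | OUT={c:+, e:+, f:-; rest ⊤}

Merge at B1: IN[B1] = OUT[B0] = {a: ⊤, b: ⊤, c: +, d: ⊤, e: +, f: ⊤}
Applying B1's transfer function to that IN value gives OUT[B1] (row B1 above).

Answer: {a: ⊤, b: +, c: +, d: +, e: +, f: ⊤}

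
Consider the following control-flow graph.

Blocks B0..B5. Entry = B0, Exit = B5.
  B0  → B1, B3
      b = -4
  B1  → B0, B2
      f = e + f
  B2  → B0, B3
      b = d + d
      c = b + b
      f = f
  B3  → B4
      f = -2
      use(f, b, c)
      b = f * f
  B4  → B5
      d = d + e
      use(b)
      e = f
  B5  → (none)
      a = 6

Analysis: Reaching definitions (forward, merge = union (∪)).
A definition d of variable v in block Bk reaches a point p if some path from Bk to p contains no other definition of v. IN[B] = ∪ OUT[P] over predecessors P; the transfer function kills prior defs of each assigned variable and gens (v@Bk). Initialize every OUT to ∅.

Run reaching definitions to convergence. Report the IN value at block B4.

Per-block solution:
  B0: | IN={b@B0, b@B2, c@B2, f@B1, f@B2} | OUT={b@B0, c@B2, f@B1, f@B2}
  B1: | IN={b@B0, c@B2, f@B1, f@B2} | OUT={b@B0, c@B2, f@B1}
  B2: | IN={b@B0, c@B2, f@B1} | OUT={b@B2, c@B2, f@B2}
  B3: | IN={b@B0, b@B2, c@B2, f@B1, f@B2} | OUT={b@B3, c@B2, f@B3}
  B4: | IN={b@B3, c@B2, f@B3} | OUT={b@B3, c@B2, d@B4, e@B4, f@B3}
  B5: | IN={b@B3, c@B2, d@B4, e@B4, f@B3} | OUT={a@B5, b@B3, c@B2, d@B4, e@B4, f@B3}

Merge at B4: IN[B4] = OUT[B3] = {b@B3, c@B2, f@B3}

Answer: {b@B3, c@B2, f@B3}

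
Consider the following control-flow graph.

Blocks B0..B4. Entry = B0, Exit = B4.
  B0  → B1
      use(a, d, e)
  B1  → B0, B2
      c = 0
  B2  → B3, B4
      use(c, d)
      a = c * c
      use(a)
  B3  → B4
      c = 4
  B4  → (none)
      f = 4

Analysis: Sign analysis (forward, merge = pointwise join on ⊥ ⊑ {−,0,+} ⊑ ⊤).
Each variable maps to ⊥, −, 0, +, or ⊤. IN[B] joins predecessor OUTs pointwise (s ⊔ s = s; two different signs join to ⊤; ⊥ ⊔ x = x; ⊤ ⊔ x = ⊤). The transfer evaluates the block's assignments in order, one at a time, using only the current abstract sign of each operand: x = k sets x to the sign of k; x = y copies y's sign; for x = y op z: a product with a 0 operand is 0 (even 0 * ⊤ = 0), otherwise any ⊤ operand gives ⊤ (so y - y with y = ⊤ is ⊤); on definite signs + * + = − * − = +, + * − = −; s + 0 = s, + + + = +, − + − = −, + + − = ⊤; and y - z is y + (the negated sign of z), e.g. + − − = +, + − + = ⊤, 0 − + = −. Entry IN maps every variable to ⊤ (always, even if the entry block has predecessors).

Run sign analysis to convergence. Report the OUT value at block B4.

Converged values:
  B0:  IN=(all ⊤)  OUT=(all ⊤)
  B1:  IN=(all ⊤)  OUT={c:0; rest ⊤}
  B2:  IN={c:0; rest ⊤}  OUT={a:0, c:0; rest ⊤}
  B3:  IN={a:0, c:0; rest ⊤}  OUT={a:0, c:+; rest ⊤}
  B4:  IN={a:0; rest ⊤}  OUT={a:0, f:+; rest ⊤}

Merge at B4: IN[B4] = OUT[B2] ⊔ OUT[B3] = {a: 0, b: ⊤, c: ⊤, d: ⊤, e: ⊤, f: ⊤}
Applying B4's transfer function to that IN value gives OUT[B4] (row B4 above).

Answer: {a: 0, b: ⊤, c: ⊤, d: ⊤, e: ⊤, f: +}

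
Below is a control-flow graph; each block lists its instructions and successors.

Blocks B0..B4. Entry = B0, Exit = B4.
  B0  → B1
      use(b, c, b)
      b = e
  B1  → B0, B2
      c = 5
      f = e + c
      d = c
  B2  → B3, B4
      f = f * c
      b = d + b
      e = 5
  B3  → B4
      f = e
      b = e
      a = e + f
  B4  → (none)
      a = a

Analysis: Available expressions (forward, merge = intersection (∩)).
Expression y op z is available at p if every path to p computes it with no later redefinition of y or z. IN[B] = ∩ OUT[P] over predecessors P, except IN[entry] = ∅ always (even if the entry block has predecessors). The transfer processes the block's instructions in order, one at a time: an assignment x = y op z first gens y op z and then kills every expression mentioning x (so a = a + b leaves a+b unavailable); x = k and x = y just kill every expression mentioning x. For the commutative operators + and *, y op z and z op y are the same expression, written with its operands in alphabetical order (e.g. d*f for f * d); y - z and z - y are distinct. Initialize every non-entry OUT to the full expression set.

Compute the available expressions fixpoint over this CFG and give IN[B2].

Answer: {c+e}

Trace:
Per-block solution:
  B0:   IN={}   OUT={}
  B1:   IN={}   OUT={c+e}
  B2:   IN={c+e}   OUT={}
  B3:   IN={}   OUT={e+f}
  B4:   IN={}   OUT={}

Merge at B2: IN[B2] = OUT[B1] = {c+e}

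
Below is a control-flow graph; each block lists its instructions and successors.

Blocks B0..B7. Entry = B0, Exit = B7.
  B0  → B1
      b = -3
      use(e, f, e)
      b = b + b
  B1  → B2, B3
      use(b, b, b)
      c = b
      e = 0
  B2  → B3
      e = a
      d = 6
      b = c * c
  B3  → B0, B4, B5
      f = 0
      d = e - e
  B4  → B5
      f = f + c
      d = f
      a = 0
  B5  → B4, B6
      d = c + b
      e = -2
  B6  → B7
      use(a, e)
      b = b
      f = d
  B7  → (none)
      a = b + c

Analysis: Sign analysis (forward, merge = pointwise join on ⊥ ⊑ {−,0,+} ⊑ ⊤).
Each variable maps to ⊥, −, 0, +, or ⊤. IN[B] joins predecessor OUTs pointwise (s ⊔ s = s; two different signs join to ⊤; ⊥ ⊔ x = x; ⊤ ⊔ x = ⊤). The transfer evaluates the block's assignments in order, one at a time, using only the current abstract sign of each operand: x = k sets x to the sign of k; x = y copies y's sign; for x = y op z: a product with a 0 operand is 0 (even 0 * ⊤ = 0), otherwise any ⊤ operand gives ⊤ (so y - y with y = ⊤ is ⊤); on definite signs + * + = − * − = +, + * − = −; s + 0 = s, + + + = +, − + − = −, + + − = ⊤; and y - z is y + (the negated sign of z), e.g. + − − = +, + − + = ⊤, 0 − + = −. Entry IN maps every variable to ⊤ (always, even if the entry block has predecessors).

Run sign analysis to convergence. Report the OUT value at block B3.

Converged values:
  B0:   IN=(all ⊤)   OUT={b:-; rest ⊤}
  B1:   IN={b:-; rest ⊤}   OUT={b:-, c:-, e:0; rest ⊤}
  B2:   IN={b:-, c:-, e:0; rest ⊤}   OUT={b:+, c:-, d:+; rest ⊤}
  B3:   IN={c:-; rest ⊤}   OUT={c:-, f:0; rest ⊤}
  B4:   IN={c:-; rest ⊤}   OUT={a:0, c:-; rest ⊤}
  B5:   IN={c:-; rest ⊤}   OUT={c:-, e:-; rest ⊤}
  B6:   IN={c:-, e:-; rest ⊤}   OUT={c:-, e:-; rest ⊤}
  B7:   IN={c:-, e:-; rest ⊤}   OUT={c:-, e:-; rest ⊤}

Merge at B3: IN[B3] = OUT[B1] ⊔ OUT[B2] = {a: ⊤, b: ⊤, c: -, d: ⊤, e: ⊤, f: ⊤}
Applying B3's transfer function to that IN value gives OUT[B3] (row B3 above).

Answer: {a: ⊤, b: ⊤, c: -, d: ⊤, e: ⊤, f: 0}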